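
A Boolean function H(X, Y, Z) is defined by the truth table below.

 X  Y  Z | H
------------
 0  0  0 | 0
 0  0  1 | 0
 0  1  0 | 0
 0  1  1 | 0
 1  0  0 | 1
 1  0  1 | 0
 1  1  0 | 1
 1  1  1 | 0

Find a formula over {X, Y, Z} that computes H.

H(X, Y, Z) = ((X & ~Y) & ~Z) | ((X & Y) & ~Z)

H=1 on 2 inputs: (1,0,0), (1,1,0). Reading each as a conjunction of literals (X·¬Y·¬Z, X·Y·¬Z) and taking the OR gives the canonical DNF.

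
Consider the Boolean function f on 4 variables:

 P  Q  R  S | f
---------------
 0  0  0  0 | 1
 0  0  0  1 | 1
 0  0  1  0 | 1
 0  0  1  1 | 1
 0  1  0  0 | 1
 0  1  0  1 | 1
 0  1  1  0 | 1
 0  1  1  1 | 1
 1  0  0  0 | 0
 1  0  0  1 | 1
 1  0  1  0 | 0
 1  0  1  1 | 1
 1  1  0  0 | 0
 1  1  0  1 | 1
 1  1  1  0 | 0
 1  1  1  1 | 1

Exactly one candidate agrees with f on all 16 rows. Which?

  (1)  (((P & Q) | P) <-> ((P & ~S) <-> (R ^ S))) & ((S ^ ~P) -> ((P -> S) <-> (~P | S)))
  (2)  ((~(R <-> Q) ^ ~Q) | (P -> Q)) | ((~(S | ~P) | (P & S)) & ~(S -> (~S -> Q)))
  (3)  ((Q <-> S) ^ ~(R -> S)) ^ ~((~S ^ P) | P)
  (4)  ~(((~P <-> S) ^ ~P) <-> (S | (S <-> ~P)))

(1): at (0,0,0,0) it gives 0, but f = 1 — eliminated.
(2): at (1,0,0,0) it gives 1, but f = 0 — eliminated.
(3): at (0,0,1,0) it gives 0, but f = 1 — eliminated.
That leaves (4). Evaluating it on every row reproduces the table of f exactly.

4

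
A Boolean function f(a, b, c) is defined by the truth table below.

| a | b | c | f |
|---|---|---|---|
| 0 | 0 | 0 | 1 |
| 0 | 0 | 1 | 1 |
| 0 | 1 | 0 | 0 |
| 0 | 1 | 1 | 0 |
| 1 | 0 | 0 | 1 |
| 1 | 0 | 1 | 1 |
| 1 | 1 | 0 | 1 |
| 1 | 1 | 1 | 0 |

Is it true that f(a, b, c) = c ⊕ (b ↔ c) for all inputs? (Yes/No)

Evaluate c ⊕ (b ↔ c) on each row and compare to f:
  a=0, b=0, c=0: formula gives 1, f = 1 ✓
  a=0, b=0, c=1: formula gives 1, f = 1 ✓
  a=0, b=1, c=0: formula gives 0, f = 0 ✓
  a=0, b=1, c=1: formula gives 0, f = 0 ✓
  a=1, b=0, c=0: formula gives 1, f = 1 ✓
  …
  a=1, b=1, c=0: formula gives 0, but f = 1 ✗
Row (1,1,0) is a counterexample, so the formula is not equivalent to f.

No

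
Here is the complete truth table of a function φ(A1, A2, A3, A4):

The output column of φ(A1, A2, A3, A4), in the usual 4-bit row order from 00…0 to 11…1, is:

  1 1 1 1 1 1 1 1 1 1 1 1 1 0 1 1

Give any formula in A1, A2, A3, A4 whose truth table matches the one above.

φ is 0 on exactly one input, (1,1,0,1), whose minterm is A1·A2·¬A3·A4. So φ is the negation of that single conjunction.

φ(A1, A2, A3, A4) = ~(((A1 & A2) & ~A3) & A4)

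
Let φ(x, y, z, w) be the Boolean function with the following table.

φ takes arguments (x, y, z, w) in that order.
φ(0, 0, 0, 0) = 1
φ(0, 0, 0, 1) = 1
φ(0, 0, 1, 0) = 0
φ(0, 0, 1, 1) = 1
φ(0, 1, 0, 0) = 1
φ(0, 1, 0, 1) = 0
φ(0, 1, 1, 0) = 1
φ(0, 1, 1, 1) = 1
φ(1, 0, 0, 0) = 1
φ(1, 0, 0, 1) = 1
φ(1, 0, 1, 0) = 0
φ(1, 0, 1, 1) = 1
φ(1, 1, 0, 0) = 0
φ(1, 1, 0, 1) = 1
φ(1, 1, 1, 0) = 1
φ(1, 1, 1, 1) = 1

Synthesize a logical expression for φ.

There are just 4 zero rows: (0,0,1,0), (0,1,0,1), (1,0,1,0), (1,1,0,0). Their minterms are ¬x·¬y·z·¬w, ¬x·y·¬z·w, x·¬y·z·¬w, x·y·¬z·¬w; the OR of those covers precisely the 0-outputs, and negating it yields φ.

φ(x, y, z, w) = ~((((((~x & ~y) & z) & ~w) | (((~x & y) & ~z) & w)) | (((x & ~y) & z) & ~w)) | (((x & y) & ~z) & ~w))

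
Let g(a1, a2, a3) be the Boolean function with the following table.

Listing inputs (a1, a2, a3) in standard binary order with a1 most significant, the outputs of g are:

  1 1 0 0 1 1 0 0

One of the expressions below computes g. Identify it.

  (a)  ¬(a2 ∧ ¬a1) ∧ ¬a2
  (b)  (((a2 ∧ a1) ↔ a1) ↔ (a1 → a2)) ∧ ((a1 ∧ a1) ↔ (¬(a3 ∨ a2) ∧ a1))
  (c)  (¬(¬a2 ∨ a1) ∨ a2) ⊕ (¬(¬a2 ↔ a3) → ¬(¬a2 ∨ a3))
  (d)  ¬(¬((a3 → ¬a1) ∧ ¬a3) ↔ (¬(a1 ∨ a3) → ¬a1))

(b) disagrees with g on (0,1,0) (formula → 1, table → 0); rule it out.
(c) disagrees with g on (0,0,0) (formula → 0, table → 1); rule it out.
(d) disagrees with g on (0,0,1) (formula → 0, table → 1); rule it out.
That leaves (a). Evaluating it on every row reproduces the table of g exactly.

a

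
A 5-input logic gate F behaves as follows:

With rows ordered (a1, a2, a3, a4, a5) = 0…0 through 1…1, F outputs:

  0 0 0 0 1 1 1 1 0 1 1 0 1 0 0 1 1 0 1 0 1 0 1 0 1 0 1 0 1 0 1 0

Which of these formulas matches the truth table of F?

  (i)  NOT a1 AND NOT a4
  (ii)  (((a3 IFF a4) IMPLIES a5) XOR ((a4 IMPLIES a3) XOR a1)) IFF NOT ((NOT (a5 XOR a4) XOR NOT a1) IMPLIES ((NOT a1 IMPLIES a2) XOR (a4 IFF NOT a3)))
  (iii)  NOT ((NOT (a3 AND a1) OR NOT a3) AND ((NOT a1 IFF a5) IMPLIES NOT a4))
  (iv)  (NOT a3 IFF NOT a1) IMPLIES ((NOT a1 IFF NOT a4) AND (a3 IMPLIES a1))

(i) fails at (0,0,0,0,0): the formula yields 1, F is 0.
(iii) fails at (0,0,0,1,1): the formula yields 1, F is 0.
(iv) fails at (0,0,0,0,0): the formula yields 1, F is 0.
Only (ii) survives; checking it on all 32 rows confirms it matches F.

ii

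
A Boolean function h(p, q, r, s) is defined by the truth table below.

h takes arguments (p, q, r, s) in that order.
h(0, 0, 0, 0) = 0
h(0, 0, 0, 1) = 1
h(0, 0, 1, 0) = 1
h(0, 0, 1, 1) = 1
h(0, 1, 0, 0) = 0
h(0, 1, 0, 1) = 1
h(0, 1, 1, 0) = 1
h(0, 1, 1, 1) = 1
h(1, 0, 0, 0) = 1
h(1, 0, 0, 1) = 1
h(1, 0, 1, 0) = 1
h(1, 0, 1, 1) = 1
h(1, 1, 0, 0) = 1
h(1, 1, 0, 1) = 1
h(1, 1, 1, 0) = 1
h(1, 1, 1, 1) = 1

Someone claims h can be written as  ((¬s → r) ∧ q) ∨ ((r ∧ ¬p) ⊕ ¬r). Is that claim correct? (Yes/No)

Test each input against both h and the formula:
  p=0, q=0, r=0, s=0: formula gives 1, but h = 0 ✗
A single disagreement suffices: at (0,0,0,0) they differ, so the formula does not compute h.

No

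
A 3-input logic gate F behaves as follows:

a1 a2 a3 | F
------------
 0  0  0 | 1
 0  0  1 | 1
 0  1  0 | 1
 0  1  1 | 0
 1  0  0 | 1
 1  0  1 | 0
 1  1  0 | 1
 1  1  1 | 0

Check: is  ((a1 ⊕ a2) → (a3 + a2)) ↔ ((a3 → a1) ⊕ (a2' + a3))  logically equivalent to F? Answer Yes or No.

Test each input against both F and the formula:
  a1=0, a2=0, a3=0: formula gives 0, but F = 1 ✗
A single disagreement suffices: at (0,0,0) they differ, so the formula does not compute F.

No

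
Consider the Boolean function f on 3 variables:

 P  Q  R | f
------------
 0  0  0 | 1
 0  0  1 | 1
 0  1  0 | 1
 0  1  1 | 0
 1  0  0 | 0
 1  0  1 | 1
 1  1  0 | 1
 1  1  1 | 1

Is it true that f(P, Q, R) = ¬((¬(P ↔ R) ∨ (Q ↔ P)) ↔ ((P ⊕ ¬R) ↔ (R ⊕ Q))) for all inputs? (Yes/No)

Yes

Evaluate ¬((¬(P ↔ R) ∨ (Q ↔ P)) ↔ ((P ⊕ ¬R) ↔ (R ⊕ Q))) on each row and compare to f:
  P=0, Q=0, R=0: formula gives 1, f = 1 ✓
  P=0, Q=0, R=1: formula gives 1, f = 1 ✓
  P=0, Q=1, R=0: formula gives 1, f = 1 ✓
  P=0, Q=1, R=1: formula gives 0, f = 0 ✓
  P=1, Q=0, R=0: formula gives 0, f = 0 ✓
  …and likewise for the remaining 3 rows.
No disagreement on any input; they are logically equivalent.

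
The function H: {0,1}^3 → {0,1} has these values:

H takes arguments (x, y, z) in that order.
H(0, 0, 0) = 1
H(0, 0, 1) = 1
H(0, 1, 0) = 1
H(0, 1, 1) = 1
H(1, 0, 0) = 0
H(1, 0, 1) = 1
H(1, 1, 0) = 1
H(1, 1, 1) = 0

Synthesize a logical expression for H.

H(x, y, z) = not (((x and not y) and not z) or ((x and y) and z))

There are just 2 zero rows: (1,0,0), (1,1,1). Their minterms are x·¬y·¬z, x·y·z; the OR of those covers precisely the 0-outputs, and negating it yields H.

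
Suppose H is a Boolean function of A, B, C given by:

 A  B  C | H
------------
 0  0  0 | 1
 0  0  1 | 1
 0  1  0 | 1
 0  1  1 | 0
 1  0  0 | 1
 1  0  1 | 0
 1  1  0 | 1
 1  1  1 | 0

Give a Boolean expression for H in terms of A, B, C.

H(A, B, C) = ~((((~A & B) & C) | ((A & ~B) & C)) | ((A & B) & C))

H is 0 on only 3 rows — (0,1,1), (1,0,1), (1,1,1). Writing each as a minterm (¬A·B·C, A·¬B·C, A·B·C) and OR-ing them characterizes exactly where H=0, so H is the negation of that disjunction.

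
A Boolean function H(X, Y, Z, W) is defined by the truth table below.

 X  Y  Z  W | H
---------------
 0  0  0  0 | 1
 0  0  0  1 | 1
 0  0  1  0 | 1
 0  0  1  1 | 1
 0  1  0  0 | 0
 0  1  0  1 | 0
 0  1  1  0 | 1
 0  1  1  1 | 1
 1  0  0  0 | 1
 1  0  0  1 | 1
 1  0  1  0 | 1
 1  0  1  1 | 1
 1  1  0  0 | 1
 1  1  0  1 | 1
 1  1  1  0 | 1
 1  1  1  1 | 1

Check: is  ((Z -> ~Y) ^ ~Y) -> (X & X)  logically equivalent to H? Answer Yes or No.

Check the formula against H row by row:
  X=0, Y=0, Z=0, W=0: formula gives 1, H = 1 ✓
  X=0, Y=0, Z=0, W=1: formula gives 1, H = 1 ✓
  X=0, Y=0, Z=1, W=0: formula gives 1, H = 1 ✓
  X=0, Y=0, Z=1, W=1: formula gives 1, H = 1 ✓
  … (the remaining 12 rows also agree.)
Every row agrees, so the formula is equivalent.

Yes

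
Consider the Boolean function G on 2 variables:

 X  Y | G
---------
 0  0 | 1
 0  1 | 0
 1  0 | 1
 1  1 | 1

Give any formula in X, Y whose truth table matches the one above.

G(X, Y) = Y → X

This is Y → X (false only at 0,1).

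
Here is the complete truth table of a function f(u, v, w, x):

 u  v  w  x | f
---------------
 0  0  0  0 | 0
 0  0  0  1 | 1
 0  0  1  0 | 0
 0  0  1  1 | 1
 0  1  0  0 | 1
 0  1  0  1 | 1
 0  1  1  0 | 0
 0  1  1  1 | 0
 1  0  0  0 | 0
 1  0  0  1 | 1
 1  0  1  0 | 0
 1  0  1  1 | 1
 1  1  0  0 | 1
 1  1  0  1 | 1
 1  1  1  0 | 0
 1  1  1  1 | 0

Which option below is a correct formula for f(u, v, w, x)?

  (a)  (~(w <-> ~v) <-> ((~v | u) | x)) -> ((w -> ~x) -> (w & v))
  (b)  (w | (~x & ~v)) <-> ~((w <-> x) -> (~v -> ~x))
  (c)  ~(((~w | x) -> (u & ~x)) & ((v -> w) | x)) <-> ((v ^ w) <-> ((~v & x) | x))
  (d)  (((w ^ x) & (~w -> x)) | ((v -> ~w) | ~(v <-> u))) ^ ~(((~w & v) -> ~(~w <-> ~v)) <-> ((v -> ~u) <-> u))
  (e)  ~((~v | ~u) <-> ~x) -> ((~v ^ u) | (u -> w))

b

(a) disagrees with f on (0,0,0,1) (formula → 0, table → 1); rule it out.
(c) disagrees with f on (0,0,0,0) (formula → 1, table → 0); rule it out.
(d) disagrees with f on (0,0,0,1) (formula → 0, table → 1); rule it out.
(e) disagrees with f on (0,0,0,0) (formula → 1, table → 0); rule it out.
That leaves (b). Evaluating it on every row reproduces the table of f exactly.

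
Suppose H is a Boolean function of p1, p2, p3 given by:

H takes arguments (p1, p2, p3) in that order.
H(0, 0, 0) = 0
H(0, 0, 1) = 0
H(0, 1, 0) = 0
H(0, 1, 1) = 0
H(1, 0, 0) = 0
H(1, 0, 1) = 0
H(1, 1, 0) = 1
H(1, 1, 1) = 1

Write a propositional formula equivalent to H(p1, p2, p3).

Collect the rows where H=1 — (1,1,0), (1,1,1) — and write one minterm per row: p1·p2·¬p3, p1·p2·p3. Their union (logical OR) reproduces the table exactly.

H(p1, p2, p3) = ((p1 · p2) · p3') + ((p1 · p2) · p3)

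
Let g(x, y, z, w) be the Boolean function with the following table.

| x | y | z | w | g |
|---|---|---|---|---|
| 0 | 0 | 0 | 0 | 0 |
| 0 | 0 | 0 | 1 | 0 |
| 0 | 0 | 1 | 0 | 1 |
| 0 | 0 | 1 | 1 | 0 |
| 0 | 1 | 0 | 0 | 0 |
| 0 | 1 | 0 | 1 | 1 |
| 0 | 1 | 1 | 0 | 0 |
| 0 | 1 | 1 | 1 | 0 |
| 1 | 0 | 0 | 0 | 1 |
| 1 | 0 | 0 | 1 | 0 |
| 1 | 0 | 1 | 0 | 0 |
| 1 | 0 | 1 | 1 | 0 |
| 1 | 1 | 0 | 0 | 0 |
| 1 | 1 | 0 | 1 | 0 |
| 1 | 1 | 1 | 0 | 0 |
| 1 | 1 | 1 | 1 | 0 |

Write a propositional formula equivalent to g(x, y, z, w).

g=1 on 3 inputs: (0,0,1,0), (0,1,0,1), (1,0,0,0). Reading each as a conjunction of literals (¬x·¬y·z·¬w, ¬x·y·¬z·w, x·¬y·¬z·¬w) and taking the OR gives the canonical DNF.

g(x, y, z, w) = ((((¬x ∧ ¬y) ∧ z) ∧ ¬w) ∨ (((¬x ∧ y) ∧ ¬z) ∧ w)) ∨ (((x ∧ ¬y) ∧ ¬z) ∧ ¬w)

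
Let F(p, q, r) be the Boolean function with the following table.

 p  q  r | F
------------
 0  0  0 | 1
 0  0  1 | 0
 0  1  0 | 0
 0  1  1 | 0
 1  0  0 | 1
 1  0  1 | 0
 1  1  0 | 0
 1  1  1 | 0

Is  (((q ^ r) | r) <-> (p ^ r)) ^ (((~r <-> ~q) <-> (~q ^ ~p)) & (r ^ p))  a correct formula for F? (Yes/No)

Evaluate (((q ^ r) | r) <-> (p ^ r)) ^ (((~r <-> ~q) <-> (~q ^ ~p)) & (r ^ p)) on each row and compare to F:
  p=0, q=0, r=0: formula gives 1, F = 1 ✓
  p=0, q=0, r=1: formula gives 0, F = 0 ✓
  p=0, q=1, r=0: formula gives 0, F = 0 ✓
  p=0, q=1, r=1: formula gives 0, F = 0 ✓
  p=1, q=0, r=0: formula gives 1, F = 1 ✓
  …and likewise for the remaining 3 rows.
Every row agrees, so the formula is equivalent.

Yes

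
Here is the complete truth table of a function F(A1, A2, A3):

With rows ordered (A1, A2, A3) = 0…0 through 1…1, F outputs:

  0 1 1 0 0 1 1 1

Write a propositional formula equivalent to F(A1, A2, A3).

There are just 3 zero rows: (0,0,0), (0,1,1), (1,0,0). Their minterms are ¬A1·¬A2·¬A3, ¬A1·A2·A3, A1·¬A2·¬A3; the OR of those covers precisely the 0-outputs, and negating it yields F.

F(A1, A2, A3) = ¬((((¬A1 ∧ ¬A2) ∧ ¬A3) ∨ ((¬A1 ∧ A2) ∧ A3)) ∨ ((A1 ∧ ¬A2) ∧ ¬A3))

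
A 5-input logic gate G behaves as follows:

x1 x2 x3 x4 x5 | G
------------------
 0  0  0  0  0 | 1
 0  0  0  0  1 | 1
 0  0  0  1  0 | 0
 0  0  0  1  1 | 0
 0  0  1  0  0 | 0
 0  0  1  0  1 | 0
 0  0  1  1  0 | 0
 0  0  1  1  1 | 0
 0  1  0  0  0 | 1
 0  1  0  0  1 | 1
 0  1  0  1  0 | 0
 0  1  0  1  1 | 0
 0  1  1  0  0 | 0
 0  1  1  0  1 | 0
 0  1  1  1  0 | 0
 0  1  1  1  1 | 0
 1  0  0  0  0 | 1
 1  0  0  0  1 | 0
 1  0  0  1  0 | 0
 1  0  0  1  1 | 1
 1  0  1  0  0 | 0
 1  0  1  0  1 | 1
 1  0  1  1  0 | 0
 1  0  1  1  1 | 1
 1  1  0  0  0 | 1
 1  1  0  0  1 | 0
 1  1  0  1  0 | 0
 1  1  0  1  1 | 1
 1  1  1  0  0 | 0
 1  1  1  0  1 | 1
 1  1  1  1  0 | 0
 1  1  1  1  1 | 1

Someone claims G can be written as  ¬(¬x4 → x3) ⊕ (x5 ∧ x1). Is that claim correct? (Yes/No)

Yes

Check the formula against G row by row:
  x1=0, x2=0, x3=0, x4=0, x5=0: formula gives 1, G = 1 ✓
  x1=0, x2=0, x3=0, x4=0, x5=1: formula gives 1, G = 1 ✓
  x1=0, x2=0, x3=0, x4=1, x5=0: formula gives 0, G = 0 ✓
  x1=0, x2=0, x3=0, x4=1, x5=1: formula gives 0, G = 0 ✓
  … (the remaining 28 rows also agree.)
No disagreement on any input; they are logically equivalent.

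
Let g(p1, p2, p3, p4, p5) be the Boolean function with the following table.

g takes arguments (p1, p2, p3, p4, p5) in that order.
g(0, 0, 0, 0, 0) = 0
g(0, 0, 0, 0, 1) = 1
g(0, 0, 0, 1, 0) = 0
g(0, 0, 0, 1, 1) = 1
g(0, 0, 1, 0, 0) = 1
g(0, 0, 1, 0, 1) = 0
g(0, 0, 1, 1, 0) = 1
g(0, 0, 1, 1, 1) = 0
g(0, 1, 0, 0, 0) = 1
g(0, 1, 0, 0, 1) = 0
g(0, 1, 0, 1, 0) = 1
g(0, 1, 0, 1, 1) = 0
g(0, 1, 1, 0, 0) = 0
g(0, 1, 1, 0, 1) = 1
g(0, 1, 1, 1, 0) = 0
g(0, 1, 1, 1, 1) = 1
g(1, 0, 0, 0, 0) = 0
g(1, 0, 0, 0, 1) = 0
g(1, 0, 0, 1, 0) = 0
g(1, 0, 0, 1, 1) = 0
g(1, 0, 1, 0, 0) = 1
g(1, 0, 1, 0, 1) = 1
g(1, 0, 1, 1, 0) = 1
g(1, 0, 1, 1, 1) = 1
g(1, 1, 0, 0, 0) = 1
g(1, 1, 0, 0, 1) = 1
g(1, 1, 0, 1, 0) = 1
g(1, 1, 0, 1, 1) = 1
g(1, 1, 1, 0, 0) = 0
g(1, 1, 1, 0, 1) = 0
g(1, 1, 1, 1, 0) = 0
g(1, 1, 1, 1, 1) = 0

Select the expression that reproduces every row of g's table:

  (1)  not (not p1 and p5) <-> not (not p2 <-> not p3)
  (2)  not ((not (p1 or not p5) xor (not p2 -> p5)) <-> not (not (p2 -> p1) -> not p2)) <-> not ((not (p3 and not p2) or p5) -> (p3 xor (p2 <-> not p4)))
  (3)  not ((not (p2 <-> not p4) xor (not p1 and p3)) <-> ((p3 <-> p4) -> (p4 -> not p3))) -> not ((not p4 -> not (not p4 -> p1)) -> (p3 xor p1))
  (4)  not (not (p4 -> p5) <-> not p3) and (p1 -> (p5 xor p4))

(2) fails at (0,0,0,0,1): the formula yields 0, g is 1.
(3) fails at (0,0,0,0,0): the formula yields 1, g is 0.
(4) fails at (0,0,0,0,0): the formula yields 1, g is 0.
(1) is the remaining candidate, and it agrees with g on all 32 inputs.

1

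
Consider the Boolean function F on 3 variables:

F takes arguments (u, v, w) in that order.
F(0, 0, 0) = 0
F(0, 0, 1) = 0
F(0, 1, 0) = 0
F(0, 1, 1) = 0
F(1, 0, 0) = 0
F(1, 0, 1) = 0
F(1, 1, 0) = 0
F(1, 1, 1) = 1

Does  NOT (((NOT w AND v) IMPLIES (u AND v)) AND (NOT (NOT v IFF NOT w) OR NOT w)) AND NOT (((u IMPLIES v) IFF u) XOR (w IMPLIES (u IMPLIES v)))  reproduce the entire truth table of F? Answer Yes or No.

Yes

Check the formula against F row by row:
  u=0, v=0, w=0: formula gives 0, F = 0 ✓
  u=0, v=0, w=1: formula gives 0, F = 0 ✓
  u=0, v=1, w=0: formula gives 0, F = 0 ✓
  u=0, v=1, w=1: formula gives 0, F = 0 ✓
  u=1, v=0, w=0: formula gives 0, F = 0 ✓
  …and likewise for the remaining 3 rows.
Every row agrees, so the formula is equivalent.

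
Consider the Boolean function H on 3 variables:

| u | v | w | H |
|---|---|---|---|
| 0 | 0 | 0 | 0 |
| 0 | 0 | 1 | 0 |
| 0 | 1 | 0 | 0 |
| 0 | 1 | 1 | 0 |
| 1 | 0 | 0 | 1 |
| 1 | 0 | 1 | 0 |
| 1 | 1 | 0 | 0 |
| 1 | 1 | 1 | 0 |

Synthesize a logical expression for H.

H(u, v, w) = (u AND NOT v) AND NOT w

H is 1 on exactly one input, (1,0,0), whose minterm is u·¬v·¬w. So H is just that conjunction.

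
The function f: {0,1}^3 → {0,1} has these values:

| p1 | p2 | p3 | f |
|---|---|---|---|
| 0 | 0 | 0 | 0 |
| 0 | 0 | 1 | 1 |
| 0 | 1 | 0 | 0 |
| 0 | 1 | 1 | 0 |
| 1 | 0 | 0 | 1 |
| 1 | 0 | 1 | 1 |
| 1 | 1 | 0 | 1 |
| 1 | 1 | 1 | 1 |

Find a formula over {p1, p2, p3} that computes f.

f(p1, p2, p3) = ~((((~p1 & ~p2) & ~p3) | ((~p1 & p2) & ~p3)) | ((~p1 & p2) & p3))

f is 0 on only 3 rows — (0,0,0), (0,1,0), (0,1,1). Writing each as a minterm (¬p1·¬p2·¬p3, ¬p1·p2·¬p3, ¬p1·p2·p3) and OR-ing them characterizes exactly where f=0, so f is the negation of that disjunction.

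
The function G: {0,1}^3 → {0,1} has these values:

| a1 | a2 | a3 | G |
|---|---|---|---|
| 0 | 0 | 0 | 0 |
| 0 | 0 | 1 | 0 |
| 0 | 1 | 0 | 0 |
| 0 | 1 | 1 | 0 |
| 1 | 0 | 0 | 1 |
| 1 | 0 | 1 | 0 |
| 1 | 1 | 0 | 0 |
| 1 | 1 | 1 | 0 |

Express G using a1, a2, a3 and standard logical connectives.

G(a1, a2, a3) = (a1 · a2') · a3'

G is 1 on exactly one input, (1,0,0), whose minterm is a1·¬a2·¬a3. So G is just that conjunction.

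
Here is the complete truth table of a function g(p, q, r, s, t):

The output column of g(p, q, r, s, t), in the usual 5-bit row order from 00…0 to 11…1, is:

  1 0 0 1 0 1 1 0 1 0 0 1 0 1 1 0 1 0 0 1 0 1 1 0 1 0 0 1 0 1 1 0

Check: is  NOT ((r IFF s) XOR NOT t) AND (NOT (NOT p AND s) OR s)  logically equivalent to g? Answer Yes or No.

Yes

Evaluate NOT ((r IFF s) XOR NOT t) AND (NOT (NOT p AND s) OR s) on each row and compare to g:
  p=0, q=0, r=0, s=0, t=0: formula gives 1, g = 1 ✓
  p=0, q=0, r=0, s=0, t=1: formula gives 0, g = 0 ✓
  p=0, q=0, r=0, s=1, t=0: formula gives 0, g = 0 ✓
  p=0, q=0, r=0, s=1, t=1: formula gives 1, g = 1 ✓
  … (the remaining 28 rows also agree.)
All 32 rows match — the expression computes g exactly.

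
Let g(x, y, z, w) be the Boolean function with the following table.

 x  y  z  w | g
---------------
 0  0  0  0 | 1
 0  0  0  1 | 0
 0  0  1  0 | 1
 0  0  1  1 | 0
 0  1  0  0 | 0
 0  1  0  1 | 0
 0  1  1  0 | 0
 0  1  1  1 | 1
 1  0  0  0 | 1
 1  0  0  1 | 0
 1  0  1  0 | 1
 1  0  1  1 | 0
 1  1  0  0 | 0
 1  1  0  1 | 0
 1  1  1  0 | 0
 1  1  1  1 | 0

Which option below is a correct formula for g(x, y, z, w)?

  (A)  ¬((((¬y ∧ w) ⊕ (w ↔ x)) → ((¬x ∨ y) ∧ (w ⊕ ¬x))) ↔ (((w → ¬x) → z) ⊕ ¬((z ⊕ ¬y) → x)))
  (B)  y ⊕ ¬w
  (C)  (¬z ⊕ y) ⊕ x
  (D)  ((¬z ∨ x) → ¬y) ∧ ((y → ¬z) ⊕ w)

D

(A) fails at (0,0,0,0): the formula yields 0, g is 1.
(B) fails at (0,1,0,1): the formula yields 1, g is 0.
(C) fails at (0,0,0,1): the formula yields 1, g is 0.
Only (D) survives; checking it on all 16 rows confirms it matches g.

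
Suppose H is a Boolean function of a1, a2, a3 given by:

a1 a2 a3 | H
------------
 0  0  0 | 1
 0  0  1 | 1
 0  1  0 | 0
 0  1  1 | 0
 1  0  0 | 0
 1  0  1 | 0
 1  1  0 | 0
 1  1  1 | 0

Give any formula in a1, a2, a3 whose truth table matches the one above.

H(a1, a2, a3) = ((a1' · a2') · a3') + ((a1' · a2') · a3)

Collect the rows where H=1 — (0,0,0), (0,0,1) — and write one minterm per row: ¬a1·¬a2·¬a3, ¬a1·¬a2·a3. Their union (logical OR) reproduces the table exactly.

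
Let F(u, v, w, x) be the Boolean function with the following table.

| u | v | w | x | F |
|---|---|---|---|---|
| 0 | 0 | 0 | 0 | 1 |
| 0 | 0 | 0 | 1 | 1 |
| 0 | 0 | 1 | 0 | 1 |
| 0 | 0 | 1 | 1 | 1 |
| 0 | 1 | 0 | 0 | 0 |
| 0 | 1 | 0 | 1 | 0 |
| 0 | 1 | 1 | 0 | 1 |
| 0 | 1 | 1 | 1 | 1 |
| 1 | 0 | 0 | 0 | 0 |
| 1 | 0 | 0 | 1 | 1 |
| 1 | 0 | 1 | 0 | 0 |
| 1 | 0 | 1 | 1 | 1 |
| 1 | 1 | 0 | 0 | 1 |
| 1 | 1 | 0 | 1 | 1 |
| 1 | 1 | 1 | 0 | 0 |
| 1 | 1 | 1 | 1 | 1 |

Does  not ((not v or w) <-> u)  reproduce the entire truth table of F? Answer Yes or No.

No

Check the formula against F row by row:
  u=0, v=0, w=0, x=0: formula gives 1, F = 1 ✓
  u=0, v=0, w=0, x=1: formula gives 1, F = 1 ✓
  u=0, v=0, w=1, x=0: formula gives 1, F = 1 ✓
  u=0, v=0, w=1, x=1: formula gives 1, F = 1 ✓
  …
  u=1, v=0, w=0, x=1: formula gives 0, but F = 1 ✗
Row (1,0,0,1) is a counterexample, so the formula is not equivalent to F.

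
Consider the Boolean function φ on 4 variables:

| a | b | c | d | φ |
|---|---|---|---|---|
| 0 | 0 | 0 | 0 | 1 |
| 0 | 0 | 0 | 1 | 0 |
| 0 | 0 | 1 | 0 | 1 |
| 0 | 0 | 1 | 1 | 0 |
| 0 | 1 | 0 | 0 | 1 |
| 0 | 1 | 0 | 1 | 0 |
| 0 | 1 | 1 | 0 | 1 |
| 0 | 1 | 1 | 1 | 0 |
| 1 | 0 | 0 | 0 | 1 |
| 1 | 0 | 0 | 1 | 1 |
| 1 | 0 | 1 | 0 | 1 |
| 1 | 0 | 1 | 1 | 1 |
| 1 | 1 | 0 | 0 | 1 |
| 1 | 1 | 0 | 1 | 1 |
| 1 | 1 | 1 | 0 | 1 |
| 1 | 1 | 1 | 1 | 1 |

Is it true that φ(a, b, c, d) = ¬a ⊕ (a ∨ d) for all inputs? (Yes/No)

Evaluate ¬a ⊕ (a ∨ d) on each row and compare to φ:
  a=0, b=0, c=0, d=0: formula gives 1, φ = 1 ✓
  a=0, b=0, c=0, d=1: formula gives 0, φ = 0 ✓
  a=0, b=0, c=1, d=0: formula gives 1, φ = 1 ✓
  a=0, b=0, c=1, d=1: formula gives 0, φ = 0 ✓
  …and likewise for the remaining 12 rows.
All 16 rows match — the expression computes φ exactly.

Yes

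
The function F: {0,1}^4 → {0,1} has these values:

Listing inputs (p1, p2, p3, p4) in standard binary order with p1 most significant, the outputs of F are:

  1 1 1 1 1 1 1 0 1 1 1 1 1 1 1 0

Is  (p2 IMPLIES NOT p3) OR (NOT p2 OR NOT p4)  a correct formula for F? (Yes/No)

Yes

Test each input against both F and the formula:
  p1=0, p2=0, p3=0, p4=0: formula gives 1, F = 1 ✓
  p1=0, p2=0, p3=0, p4=1: formula gives 1, F = 1 ✓
  p1=0, p2=0, p3=1, p4=0: formula gives 1, F = 1 ✓
  p1=0, p2=0, p3=1, p4=1: formula gives 1, F = 1 ✓
  …and likewise for the remaining 12 rows.
All 16 rows match — the expression computes F exactly.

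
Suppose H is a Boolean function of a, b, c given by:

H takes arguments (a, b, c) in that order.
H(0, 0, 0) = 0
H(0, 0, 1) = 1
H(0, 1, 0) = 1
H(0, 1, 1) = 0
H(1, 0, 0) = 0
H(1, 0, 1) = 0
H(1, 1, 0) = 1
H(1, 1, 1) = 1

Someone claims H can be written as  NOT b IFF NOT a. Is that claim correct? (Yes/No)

Evaluate NOT b IFF NOT a on each row and compare to H:
  a=0, b=0, c=0: formula gives 1, but H = 0 ✗
Row (0,0,0) is a counterexample, so the formula is not equivalent to H.

No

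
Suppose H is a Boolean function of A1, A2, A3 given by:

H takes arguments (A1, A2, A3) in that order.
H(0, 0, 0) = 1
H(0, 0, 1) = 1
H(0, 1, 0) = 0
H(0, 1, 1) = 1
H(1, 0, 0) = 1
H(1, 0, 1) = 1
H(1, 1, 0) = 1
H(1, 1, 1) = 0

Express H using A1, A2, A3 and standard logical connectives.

The 0-rows are (0,1,0), (1,1,1). Take each as a conjunction (¬A1·A2·¬A3, A1·A2·A3), form their disjunction, and complement — that gives a formula that is 1 everywhere H is.

H(A1, A2, A3) = not (((not A1 and A2) and not A3) or ((A1 and A2) and A3))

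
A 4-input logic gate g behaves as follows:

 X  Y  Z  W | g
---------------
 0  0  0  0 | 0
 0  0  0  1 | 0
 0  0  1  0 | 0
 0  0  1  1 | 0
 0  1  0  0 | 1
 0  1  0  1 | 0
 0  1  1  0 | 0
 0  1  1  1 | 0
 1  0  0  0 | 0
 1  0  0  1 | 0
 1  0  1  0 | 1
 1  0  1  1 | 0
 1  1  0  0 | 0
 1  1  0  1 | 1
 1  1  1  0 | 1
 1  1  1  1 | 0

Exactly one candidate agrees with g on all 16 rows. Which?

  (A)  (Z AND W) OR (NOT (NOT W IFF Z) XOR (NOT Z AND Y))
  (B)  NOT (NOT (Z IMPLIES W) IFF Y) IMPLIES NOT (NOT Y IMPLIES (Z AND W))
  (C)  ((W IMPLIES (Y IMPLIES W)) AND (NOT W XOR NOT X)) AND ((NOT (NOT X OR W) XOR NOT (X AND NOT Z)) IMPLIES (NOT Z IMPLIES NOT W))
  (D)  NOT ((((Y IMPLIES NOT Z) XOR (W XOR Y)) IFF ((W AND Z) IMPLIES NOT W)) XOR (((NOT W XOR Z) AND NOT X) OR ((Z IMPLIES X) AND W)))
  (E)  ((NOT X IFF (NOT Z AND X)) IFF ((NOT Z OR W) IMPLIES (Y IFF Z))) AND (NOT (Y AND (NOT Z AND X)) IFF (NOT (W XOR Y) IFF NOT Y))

(A) disagrees with g on (0,0,0,0) (formula → 1, table → 0); rule it out.
(B) disagrees with g on (0,0,0,0) (formula → 1, table → 0); rule it out.
(C) disagrees with g on (0,0,1,1) (formula → 1, table → 0); rule it out.
(D) disagrees with g on (0,0,0,0) (formula → 1, table → 0); rule it out.
That leaves (E). Evaluating it on every row reproduces the table of g exactly.

E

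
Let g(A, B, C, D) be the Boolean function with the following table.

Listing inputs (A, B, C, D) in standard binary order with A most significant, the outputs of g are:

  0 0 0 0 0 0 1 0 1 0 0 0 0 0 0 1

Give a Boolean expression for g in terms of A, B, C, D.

g(A, B, C, D) = ((((A' · B) · C) · D') + (((A · B') · C') · D')) + (((A · B) · C) · D)

The 1-rows are (0,1,1,0), (1,0,0,0), (1,1,1,1). Each contributes one minterm — ¬A·B·C·¬D; A·¬B·¬C·¬D; A·B·C·D — and their disjunction is a sum-of-products form of g.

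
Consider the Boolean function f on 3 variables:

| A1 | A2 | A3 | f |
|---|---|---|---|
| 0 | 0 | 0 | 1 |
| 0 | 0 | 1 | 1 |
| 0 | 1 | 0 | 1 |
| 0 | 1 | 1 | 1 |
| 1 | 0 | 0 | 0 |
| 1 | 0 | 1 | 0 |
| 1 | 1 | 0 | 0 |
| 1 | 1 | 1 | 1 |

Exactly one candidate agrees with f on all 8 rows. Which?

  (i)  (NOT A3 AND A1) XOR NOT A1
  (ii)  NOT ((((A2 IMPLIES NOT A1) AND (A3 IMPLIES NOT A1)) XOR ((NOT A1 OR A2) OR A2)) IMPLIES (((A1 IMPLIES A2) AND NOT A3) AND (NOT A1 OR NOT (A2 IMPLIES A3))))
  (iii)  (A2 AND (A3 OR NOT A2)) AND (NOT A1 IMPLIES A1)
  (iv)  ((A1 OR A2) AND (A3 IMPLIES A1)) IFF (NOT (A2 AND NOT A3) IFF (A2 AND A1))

iv

(i): at (1,0,0) it gives 1, but f = 0 — eliminated.
(ii): at (0,0,0) it gives 0, but f = 1 — eliminated.
(iii): at (0,0,0) it gives 0, but f = 1 — eliminated.
That leaves (iv). Evaluating it on every row reproduces the table of f exactly.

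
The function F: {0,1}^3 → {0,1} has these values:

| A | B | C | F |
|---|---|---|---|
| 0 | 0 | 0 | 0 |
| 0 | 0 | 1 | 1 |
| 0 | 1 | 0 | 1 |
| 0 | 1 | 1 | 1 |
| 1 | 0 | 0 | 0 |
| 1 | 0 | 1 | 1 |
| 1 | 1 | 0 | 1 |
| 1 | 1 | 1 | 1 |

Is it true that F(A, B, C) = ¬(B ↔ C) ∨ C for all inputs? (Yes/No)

Yes

Check the formula against F row by row:
  A=0, B=0, C=0: formula gives 0, F = 0 ✓
  A=0, B=0, C=1: formula gives 1, F = 1 ✓
  A=0, B=1, C=0: formula gives 1, F = 1 ✓
  A=0, B=1, C=1: formula gives 1, F = 1 ✓
  A=1, B=0, C=0: formula gives 0, F = 0 ✓
  … (the remaining 3 rows also agree.)
No disagreement on any input; they are logically equivalent.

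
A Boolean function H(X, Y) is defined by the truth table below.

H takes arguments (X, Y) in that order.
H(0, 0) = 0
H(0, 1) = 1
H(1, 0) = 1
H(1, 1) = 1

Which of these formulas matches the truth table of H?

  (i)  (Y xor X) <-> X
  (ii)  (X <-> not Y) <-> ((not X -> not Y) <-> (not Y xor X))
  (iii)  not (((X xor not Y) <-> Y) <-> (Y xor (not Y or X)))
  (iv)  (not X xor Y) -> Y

iv

(i): at (0,0) it gives 1, but H = 0 — eliminated.
(ii): at (1,0) it gives 0, but H = 1 — eliminated.
(iii): at (0,0) it gives 1, but H = 0 — eliminated.
That leaves (iv). Evaluating it on every row reproduces the table of H exactly.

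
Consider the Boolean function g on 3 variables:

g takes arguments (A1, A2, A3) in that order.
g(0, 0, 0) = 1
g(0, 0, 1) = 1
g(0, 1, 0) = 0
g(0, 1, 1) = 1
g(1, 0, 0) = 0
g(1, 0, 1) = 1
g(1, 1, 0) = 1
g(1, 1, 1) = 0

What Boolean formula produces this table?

g(A1, A2, A3) = ¬((((¬A1 ∧ A2) ∧ ¬A3) ∨ ((A1 ∧ ¬A2) ∧ ¬A3)) ∨ ((A1 ∧ A2) ∧ A3))

There are just 3 zero rows: (0,1,0), (1,0,0), (1,1,1). Their minterms are ¬A1·A2·¬A3, A1·¬A2·¬A3, A1·A2·A3; the OR of those covers precisely the 0-outputs, and negating it yields g.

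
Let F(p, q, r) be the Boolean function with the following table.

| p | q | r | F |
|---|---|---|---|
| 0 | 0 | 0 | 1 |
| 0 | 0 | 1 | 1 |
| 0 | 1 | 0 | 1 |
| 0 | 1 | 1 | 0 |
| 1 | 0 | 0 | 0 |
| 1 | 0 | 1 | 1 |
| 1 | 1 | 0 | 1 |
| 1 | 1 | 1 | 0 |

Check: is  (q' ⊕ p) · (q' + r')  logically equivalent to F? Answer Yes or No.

No

Evaluate (q' ⊕ p) · (q' + r') on each row and compare to F:
  p=0, q=0, r=0: formula gives 1, F = 1 ✓
  p=0, q=0, r=1: formula gives 1, F = 1 ✓
  p=0, q=1, r=0: formula gives 0, but F = 1 ✗
Row (0,1,0) is a counterexample, so the formula is not equivalent to F.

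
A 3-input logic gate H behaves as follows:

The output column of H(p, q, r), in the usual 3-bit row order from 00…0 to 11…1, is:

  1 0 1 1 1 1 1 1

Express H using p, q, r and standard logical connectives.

H(p, q, r) = ((p' · q') · r)'

Only row (0,0,1) gives 0. So H is 1 everywhere except there — the complement of the minterm ¬p·¬q·r.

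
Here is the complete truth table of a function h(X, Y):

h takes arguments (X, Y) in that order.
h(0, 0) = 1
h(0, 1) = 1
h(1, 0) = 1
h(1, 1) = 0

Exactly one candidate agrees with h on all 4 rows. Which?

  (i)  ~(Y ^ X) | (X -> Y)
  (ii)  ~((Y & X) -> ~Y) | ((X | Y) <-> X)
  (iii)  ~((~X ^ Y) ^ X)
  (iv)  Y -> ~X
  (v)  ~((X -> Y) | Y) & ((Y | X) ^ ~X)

(i) fails at (1,0): the formula yields 0, h is 1.
(ii) fails at (0,1): the formula yields 0, h is 1.
(iii) fails at (0,0): the formula yields 0, h is 1.
(v) fails at (0,0): the formula yields 0, h is 1.
(iv) is the remaining candidate, and it agrees with h on all 4 inputs.

iv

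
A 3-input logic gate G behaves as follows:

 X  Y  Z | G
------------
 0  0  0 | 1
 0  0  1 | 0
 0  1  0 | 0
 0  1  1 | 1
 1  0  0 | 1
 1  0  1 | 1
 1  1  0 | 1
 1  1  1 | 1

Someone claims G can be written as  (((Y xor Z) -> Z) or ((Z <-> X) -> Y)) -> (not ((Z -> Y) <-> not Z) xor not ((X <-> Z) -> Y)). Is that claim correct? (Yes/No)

No

Evaluate (((Y xor Z) -> Z) or ((Z <-> X) -> Y)) -> (not ((Z -> Y) <-> not Z) xor not ((X <-> Z) -> Y)) on each row and compare to G:
  X=0, Y=0, Z=0: formula gives 1, G = 1 ✓
  X=0, Y=0, Z=1: formula gives 0, G = 0 ✓
  X=0, Y=1, Z=0: formula gives 0, G = 0 ✓
  X=0, Y=1, Z=1: formula gives 1, G = 1 ✓
  X=1, Y=0, Z=0: formula gives 0, but G = 1 ✗
Row (1,0,0) is a counterexample, so the formula is not equivalent to G.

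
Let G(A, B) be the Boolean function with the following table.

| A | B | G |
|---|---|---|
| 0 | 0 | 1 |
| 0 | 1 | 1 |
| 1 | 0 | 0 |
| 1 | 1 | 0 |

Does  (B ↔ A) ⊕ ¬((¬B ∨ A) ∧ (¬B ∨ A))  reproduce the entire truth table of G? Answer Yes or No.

No

Evaluate (B ↔ A) ⊕ ¬((¬B ∨ A) ∧ (¬B ∨ A)) on each row and compare to G:
  A=0, B=0: formula gives 1, G = 1 ✓
  A=0, B=1: formula gives 1, G = 1 ✓
  A=1, B=0: formula gives 0, G = 0 ✓
  A=1, B=1: formula gives 1, but G = 0 ✗
Since they disagree at (1,1), the expression is not a correct formula for G.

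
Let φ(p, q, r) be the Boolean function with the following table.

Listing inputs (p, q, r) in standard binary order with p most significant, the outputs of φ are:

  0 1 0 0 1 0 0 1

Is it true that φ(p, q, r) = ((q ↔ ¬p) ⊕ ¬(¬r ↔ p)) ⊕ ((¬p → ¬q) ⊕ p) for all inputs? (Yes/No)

No

Test each input against both φ and the formula:
  p=0, q=0, r=0: formula gives 0, φ = 0 ✓
  p=0, q=0, r=1: formula gives 1, φ = 1 ✓
  p=0, q=1, r=0: formula gives 0, φ = 0 ✓
  p=0, q=1, r=1: formula gives 1, but φ = 0 ✗
Row (0,1,1) is a counterexample, so the formula is not equivalent to φ.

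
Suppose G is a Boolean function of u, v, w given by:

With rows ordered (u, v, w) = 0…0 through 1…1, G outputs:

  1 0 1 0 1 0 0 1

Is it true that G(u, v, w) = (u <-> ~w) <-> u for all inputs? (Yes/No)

Test each input against both G and the formula:
  u=0, v=0, w=0: formula gives 1, G = 1 ✓
  u=0, v=0, w=1: formula gives 0, G = 0 ✓
  u=0, v=1, w=0: formula gives 1, G = 1 ✓
  u=0, v=1, w=1: formula gives 0, G = 0 ✓
  u=1, v=0, w=0: formula gives 1, G = 1 ✓
  …
  u=1, v=1, w=0: formula gives 1, but G = 0 ✗
A single disagreement suffices: at (1,1,0) they differ, so the formula does not compute G.

No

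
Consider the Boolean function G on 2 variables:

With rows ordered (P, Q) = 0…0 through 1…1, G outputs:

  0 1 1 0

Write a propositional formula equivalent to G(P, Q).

The output is 1 exactly when an odd number of inputs are 1 — the 2-way XOR (parity).

G(P, Q) = P ⊕ Q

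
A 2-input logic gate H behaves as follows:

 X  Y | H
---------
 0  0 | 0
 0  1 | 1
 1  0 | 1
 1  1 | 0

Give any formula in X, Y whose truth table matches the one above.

H=1 on 2 inputs: (0,1), (1,0). Reading each as a conjunction of literals (¬X·Y, X·¬Y) and taking the OR gives the canonical DNF.

H(X, Y) = (not X and Y) or (X and not Y)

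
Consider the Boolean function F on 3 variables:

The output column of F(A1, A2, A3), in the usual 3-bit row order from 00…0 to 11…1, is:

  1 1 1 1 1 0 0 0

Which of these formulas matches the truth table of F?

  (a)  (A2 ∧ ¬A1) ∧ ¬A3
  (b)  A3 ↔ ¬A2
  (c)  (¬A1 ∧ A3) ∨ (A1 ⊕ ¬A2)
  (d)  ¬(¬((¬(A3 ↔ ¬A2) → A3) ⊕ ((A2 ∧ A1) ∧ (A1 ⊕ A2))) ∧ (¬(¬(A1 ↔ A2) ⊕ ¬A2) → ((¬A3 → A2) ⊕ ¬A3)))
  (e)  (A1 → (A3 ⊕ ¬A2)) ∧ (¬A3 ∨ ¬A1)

e

(a) disagrees with F on (0,0,0) (formula → 0, table → 1); rule it out.
(b) disagrees with F on (0,0,0) (formula → 0, table → 1); rule it out.
(c) disagrees with F on (0,1,0) (formula → 0, table → 1); rule it out.
(d) disagrees with F on (0,0,0) (formula → 0, table → 1); rule it out.
(e) is the remaining candidate, and it agrees with F on all 8 inputs.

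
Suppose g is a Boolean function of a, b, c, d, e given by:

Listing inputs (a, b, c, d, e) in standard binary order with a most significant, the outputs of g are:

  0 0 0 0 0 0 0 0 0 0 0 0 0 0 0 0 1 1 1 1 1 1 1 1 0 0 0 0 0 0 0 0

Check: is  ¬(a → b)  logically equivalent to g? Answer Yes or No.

Yes

Test each input against both g and the formula:
  a=0, b=0, c=0, d=0, e=0: formula gives 0, g = 0 ✓
  a=0, b=0, c=0, d=0, e=1: formula gives 0, g = 0 ✓
  a=0, b=0, c=0, d=1, e=0: formula gives 0, g = 0 ✓
  a=0, b=0, c=0, d=1, e=1: formula gives 0, g = 0 ✓
  …and likewise for the remaining 28 rows.
All 32 rows match — the expression computes g exactly.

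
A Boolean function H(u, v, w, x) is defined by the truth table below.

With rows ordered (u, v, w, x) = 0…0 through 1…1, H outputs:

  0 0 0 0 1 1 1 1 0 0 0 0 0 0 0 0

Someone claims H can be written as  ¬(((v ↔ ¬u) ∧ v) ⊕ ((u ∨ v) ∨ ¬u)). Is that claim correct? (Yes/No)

Check the formula against H row by row:
  u=0, v=0, w=0, x=0: formula gives 0, H = 0 ✓
  u=0, v=0, w=0, x=1: formula gives 0, H = 0 ✓
  u=0, v=0, w=1, x=0: formula gives 0, H = 0 ✓
  u=0, v=0, w=1, x=1: formula gives 0, H = 0 ✓
  …and likewise for the remaining 12 rows.
All 16 rows match — the expression computes H exactly.

Yes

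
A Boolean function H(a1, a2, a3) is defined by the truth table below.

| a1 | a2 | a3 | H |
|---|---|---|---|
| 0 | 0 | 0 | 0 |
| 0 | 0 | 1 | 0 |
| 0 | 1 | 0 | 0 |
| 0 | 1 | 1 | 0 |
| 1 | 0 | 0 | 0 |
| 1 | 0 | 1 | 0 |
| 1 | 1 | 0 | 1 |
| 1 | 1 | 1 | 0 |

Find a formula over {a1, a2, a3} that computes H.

H(a1, a2, a3) = (a1 & a2) & ~a3

H is 1 on exactly one input, (1,1,0), whose minterm is a1·a2·¬a3. So H is just that conjunction.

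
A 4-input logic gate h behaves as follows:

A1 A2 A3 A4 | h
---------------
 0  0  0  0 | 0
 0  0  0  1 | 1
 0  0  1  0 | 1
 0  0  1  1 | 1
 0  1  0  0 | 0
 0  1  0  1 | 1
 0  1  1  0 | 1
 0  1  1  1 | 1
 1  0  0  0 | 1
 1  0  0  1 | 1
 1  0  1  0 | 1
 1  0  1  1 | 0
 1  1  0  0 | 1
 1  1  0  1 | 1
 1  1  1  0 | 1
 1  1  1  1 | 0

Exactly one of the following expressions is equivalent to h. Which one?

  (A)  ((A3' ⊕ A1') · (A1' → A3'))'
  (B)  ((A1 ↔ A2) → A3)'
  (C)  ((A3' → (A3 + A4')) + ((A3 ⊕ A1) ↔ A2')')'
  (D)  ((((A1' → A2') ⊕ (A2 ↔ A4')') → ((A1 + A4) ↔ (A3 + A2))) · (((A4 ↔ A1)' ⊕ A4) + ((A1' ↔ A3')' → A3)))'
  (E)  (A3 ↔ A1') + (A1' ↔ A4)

(A): at (0,0,0,0) it gives 1, but h = 0 — eliminated.
(B): at (0,0,0,0) it gives 1, but h = 0 — eliminated.
(C): at (0,0,0,1) it gives 0, but h = 1 — eliminated.
(D): at (0,0,1,0) it gives 0, but h = 1 — eliminated.
Only (E) survives; checking it on all 16 rows confirms it matches h.

E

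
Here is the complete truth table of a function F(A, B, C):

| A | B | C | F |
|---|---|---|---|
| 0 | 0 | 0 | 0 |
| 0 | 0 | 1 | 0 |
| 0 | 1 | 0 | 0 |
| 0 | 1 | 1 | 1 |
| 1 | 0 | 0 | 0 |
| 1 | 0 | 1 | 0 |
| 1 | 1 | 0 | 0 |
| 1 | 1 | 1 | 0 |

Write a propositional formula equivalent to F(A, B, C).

F(A, B, C) = (~A & B) & C

F is 1 on exactly one input, (0,1,1), whose minterm is ¬A·B·C. So F is just that conjunction.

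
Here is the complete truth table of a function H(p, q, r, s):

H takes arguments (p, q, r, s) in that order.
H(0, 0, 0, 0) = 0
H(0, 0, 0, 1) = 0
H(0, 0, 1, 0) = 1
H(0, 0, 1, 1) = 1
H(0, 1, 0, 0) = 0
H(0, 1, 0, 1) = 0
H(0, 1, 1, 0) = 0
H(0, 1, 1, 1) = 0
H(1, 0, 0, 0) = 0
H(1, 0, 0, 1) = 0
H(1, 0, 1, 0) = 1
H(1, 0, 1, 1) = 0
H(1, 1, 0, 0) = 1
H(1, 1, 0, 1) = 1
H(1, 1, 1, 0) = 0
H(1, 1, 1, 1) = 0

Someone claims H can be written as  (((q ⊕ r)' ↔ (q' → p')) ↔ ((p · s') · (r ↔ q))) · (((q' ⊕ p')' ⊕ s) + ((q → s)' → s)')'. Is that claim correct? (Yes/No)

No

Check the formula against H row by row:
  p=0, q=0, r=0, s=0: formula gives 0, H = 0 ✓
  p=0, q=0, r=0, s=1: formula gives 0, H = 0 ✓
  p=0, q=0, r=1, s=0: formula gives 0, but H = 1 ✗
Row (0,0,1,0) is a counterexample, so the formula is not equivalent to H.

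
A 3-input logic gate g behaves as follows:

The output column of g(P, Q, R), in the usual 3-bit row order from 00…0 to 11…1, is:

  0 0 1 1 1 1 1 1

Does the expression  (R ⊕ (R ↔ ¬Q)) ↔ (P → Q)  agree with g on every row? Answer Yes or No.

Check the formula against g row by row:
  P=0, Q=0, R=0: formula gives 0, g = 0 ✓
  P=0, Q=0, R=1: formula gives 0, g = 0 ✓
  P=0, Q=1, R=0: formula gives 1, g = 1 ✓
  P=0, Q=1, R=1: formula gives 1, g = 1 ✓
  P=1, Q=0, R=0: formula gives 1, g = 1 ✓
  … (the remaining 3 rows also agree.)
All 8 rows match — the expression computes g exactly.

Yes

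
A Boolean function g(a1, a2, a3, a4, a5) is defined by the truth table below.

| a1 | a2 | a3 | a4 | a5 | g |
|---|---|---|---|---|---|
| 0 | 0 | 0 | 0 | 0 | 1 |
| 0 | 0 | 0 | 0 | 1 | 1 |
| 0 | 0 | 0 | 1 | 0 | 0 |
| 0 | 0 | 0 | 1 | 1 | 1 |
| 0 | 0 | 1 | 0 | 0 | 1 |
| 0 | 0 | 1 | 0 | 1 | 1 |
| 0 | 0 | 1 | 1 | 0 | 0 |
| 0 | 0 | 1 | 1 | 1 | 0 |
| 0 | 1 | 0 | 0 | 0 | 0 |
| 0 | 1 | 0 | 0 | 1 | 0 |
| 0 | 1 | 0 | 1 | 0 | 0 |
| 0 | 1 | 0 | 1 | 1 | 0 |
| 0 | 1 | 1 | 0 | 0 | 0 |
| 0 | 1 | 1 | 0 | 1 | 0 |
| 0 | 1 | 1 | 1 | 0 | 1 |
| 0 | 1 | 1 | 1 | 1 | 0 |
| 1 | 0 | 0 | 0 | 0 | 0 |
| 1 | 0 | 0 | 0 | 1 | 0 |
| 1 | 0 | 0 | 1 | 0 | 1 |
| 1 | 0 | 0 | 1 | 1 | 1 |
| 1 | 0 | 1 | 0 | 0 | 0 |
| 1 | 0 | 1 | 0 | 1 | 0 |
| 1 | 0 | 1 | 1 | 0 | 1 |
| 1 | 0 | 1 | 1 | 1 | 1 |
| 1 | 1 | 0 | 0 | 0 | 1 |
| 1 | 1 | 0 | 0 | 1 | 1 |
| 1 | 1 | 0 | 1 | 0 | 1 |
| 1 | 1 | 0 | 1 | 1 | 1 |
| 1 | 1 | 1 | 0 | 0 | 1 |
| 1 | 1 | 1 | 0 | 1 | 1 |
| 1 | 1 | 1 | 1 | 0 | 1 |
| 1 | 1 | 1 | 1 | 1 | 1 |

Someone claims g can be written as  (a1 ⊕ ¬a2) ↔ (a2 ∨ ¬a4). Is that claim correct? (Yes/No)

Check the formula against g row by row:
  a1=0, a2=0, a3=0, a4=0, a5=0: formula gives 1, g = 1 ✓
  a1=0, a2=0, a3=0, a4=0, a5=1: formula gives 1, g = 1 ✓
  a1=0, a2=0, a3=0, a4=1, a5=0: formula gives 0, g = 0 ✓
  a1=0, a2=0, a3=0, a4=1, a5=1: formula gives 0, but g = 1 ✗
Since they disagree at (0,0,0,1,1), the expression is not a correct formula for g.

No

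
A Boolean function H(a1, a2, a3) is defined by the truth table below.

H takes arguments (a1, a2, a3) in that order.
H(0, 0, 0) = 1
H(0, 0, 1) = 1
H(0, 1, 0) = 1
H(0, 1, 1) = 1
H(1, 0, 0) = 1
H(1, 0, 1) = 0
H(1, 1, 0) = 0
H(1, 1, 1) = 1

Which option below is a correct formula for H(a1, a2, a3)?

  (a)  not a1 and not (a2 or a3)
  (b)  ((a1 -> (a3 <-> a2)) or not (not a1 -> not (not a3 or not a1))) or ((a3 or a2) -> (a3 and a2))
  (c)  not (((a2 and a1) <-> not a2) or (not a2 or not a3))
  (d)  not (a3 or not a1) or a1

b

(a) disagrees with H on (0,0,1) (formula → 0, table → 1); rule it out.
(c) disagrees with H on (0,0,0) (formula → 0, table → 1); rule it out.
(d) disagrees with H on (0,0,0) (formula → 0, table → 1); rule it out.
Only (b) survives; checking it on all 8 rows confirms it matches H.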